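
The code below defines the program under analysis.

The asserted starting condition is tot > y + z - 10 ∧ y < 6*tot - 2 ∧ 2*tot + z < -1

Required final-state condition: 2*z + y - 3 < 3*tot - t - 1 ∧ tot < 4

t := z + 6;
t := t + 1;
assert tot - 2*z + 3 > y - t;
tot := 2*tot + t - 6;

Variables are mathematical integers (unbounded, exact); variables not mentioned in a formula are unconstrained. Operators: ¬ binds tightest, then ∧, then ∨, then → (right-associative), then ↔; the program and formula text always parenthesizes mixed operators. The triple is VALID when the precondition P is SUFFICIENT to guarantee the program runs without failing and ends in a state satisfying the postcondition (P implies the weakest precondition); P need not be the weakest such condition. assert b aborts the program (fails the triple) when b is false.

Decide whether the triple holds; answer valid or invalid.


Working backward. After the program, the postcondition 2*z + y - 3 < 3*tot - t - 1 ∧ tot < 4 must hold; in canonical form it is t + y + 2*z < 3*tot + 2 ∧ tot < 4.
Before tot := 2*tot + t - 6: y + 2*z < 2*t + 6*tot - 16 ∧ t + 2*tot < 10
Before assert tot - 2*z + 3 > y - t: t + tot > y + 2*z - 3 ∧ y + 2*z < 2*t + 6*tot - 16 ∧ t + 2*tot < 10
Before t := t + 1: t + tot > y + 2*z - 4 ∧ y + 2*z < 2*t + 6*tot - 14 ∧ t + 2*tot < 9
Before t := z + 6: tot > y + z - 10 ∧ y < 6*tot - 2 ∧ 2*tot + z < 3
The weakest precondition is tot > y + z - 10 ∧ y < 6*tot - 2 ∧ 2*tot + z < 3.
Check whether tot > y + z - 10 ∧ y < 6*tot - 2 ∧ 2*tot + z < -1 implies it.
Every state satisfying the precondition satisfies the weakest precondition: the implication holds.
Answer: valid


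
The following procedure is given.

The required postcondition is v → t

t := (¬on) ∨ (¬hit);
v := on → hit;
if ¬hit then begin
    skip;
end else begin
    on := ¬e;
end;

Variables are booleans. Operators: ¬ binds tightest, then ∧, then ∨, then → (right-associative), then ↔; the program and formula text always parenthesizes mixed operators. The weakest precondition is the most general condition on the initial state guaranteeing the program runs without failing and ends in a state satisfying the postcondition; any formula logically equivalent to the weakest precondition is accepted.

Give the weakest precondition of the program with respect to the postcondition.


Working backward. After the program, v → t must hold.
Then branch requires v → t; else branch requires v → t.
Before the if: ((¬hit) → (v → t)) ∧ (hit → (v → t))
Before v := on → hit: ((¬hit) → ((on → hit) → t)) ∧ (hit → ((on → hit) → t))
Before t := (¬on) ∨ (¬hit): ((¬hit) → ((on → hit) → ((¬on) ∨ (¬hit)))) ∧ (hit → ((on → hit) → ((¬on) ∨ (¬hit))))
Answer: WP = ((¬hit) → ((on → hit) → ((¬on) ∨ (¬hit)))) ∧ (hit → ((on → hit) → ((¬on) ∨ (¬hit))))


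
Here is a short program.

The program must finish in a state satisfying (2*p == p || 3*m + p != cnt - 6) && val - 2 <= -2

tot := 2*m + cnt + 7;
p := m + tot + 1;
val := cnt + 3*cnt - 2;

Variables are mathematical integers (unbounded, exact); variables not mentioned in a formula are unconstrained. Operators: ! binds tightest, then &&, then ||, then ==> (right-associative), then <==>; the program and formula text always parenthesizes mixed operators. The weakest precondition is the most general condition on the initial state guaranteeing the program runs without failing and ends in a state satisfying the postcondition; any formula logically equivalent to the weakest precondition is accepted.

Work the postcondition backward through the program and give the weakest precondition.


Working backward. After the program, the postcondition (2*p == p || 3*m + p != cnt - 6) && val - 2 <= -2 must hold; in canonical form it is (p == 0 || 3*m + p != cnt - 6) && val <= 0.
Before val := cnt + 3*cnt - 2: (p == 0 || 3*m + p != cnt - 6) && 4*cnt <= 2
Before p := m + tot + 1: (m + tot == -1 || 4*m + tot != cnt - 7) && 4*cnt <= 2
Before tot := 2*m + cnt + 7: (cnt + 3*m == -8 || 6*m != -14) && 4*cnt <= 2
Answer: WP = (cnt + 3*m == -8 || 6*m != -14) && 4*cnt <= 2


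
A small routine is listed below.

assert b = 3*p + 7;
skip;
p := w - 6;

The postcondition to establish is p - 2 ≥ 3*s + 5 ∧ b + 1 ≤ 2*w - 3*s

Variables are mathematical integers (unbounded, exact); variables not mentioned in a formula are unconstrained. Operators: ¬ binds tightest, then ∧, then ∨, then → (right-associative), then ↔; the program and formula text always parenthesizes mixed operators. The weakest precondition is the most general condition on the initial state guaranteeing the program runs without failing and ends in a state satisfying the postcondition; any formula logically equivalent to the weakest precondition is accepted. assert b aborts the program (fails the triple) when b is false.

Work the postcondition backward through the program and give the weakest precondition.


Working backward. After the program, the postcondition p - 2 ≥ 3*s + 5 ∧ b + 1 ≤ 2*w - 3*s must hold; in canonical form it is p ≥ 3*s + 7 ∧ b + 3*s ≤ 2*w - 1.
Before p := w - 6: w ≥ 3*s + 13 ∧ b + 3*s ≤ 2*w - 1
Before skip: w ≥ 3*s + 13 ∧ b + 3*s ≤ 2*w - 1
Before assert b = 3*p + 7: b = 3*p + 7 ∧ w ≥ 3*s + 13 ∧ b + 3*s ≤ 2*w - 1
Answer: WP = b = 3*p + 7 ∧ w ≥ 3*s + 13 ∧ b + 3*s ≤ 2*w - 1


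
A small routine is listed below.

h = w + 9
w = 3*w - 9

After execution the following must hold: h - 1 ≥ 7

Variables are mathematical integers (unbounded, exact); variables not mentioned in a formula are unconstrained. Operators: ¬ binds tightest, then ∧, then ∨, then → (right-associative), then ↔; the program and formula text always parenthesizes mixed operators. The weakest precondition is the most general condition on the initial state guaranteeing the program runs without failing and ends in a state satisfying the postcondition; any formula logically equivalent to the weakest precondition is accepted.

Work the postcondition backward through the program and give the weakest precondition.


Working backward. After the program, the postcondition h - 1 ≥ 7 must hold; in canonical form it is h ≥ 8.
Before w := 3*w - 9: h ≥ 8
Before h := w + 9: w ≥ -1
Answer: WP = w ≥ -1


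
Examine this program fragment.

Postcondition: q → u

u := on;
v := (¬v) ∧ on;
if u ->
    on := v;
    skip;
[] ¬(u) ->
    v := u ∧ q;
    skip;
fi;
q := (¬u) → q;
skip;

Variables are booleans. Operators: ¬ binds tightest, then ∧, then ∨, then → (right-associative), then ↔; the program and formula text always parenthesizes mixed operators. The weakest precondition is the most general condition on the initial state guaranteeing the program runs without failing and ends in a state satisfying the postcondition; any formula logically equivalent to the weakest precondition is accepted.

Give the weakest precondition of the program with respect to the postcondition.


Working backward. After the program, q → u must hold.
Before skip: q → u
Before q := (¬u) → q: ((¬u) → q) → u
Then branch requires ((¬u) → q) → u; else branch requires ((¬u) → q) → u.
Before the if: (u → (((¬u) → q) → u)) ∧ ((¬u) → (((¬u) → q) → u))
Before v := (¬v) ∧ on: (u → (((¬u) → q) → u)) ∧ ((¬u) → (((¬u) → q) → u))
Before u := on: (on → (((¬on) → q) → on)) ∧ ((¬on) → (((¬on) → q) → on))
Answer: WP = (on → (((¬on) → q) → on)) ∧ ((¬on) → (((¬on) → q) → on))


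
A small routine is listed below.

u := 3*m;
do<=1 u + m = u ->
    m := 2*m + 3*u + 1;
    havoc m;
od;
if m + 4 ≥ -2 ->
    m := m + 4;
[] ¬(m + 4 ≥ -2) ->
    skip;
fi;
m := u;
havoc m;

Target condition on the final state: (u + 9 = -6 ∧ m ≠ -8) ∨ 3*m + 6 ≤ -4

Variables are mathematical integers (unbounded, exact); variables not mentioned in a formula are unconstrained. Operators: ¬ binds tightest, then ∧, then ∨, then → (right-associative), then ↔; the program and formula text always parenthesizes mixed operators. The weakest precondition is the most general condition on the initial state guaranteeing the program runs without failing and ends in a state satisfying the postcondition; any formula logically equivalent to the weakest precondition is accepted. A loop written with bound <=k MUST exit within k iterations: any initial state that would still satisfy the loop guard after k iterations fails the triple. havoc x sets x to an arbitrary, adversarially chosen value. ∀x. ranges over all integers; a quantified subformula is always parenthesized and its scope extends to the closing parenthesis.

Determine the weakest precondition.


Working backward. After the program, the postcondition (u + 9 = -6 ∧ m ≠ -8) ∨ 3*m + 6 ≤ -4 must hold; in canonical form it is (u = -15 ∧ m ≠ -8) ∨ 3*m ≤ -10.
Before havoc m: ∀m_1. ((u = -15 ∧ m_1 ≠ -8) ∨ 3*m_1 ≤ -10)
Before m := u: ∀m_1. ((u = -15 ∧ m_1 ≠ -8) ∨ 3*m_1 ≤ -10)
Then branch requires ∀m_1. ((u = -15 ∧ m_1 ≠ -8) ∨ 3*m_1 ≤ -10); else branch requires ∀m_1. ((u = -15 ∧ m_1 ≠ -8) ∨ 3*m_1 ≤ -10).
Before the if: (m ≥ -6 → (∀m_1. ((u = -15 ∧ m_1 ≠ -8) ∨ 3*m_1 ≤ -10))) ∧ ((¬(m ≥ -6)) → (∀m_1. ((u = -15 ∧ m_1 ≠ -8) ∨ 3*m_1 ≤ -10)))
Before the loop (bound <=1), unroll the exhaustion recursion (WP_0 = exit-now case; WP_j = one more guarded iteration, up to j = 1):
  WP_0: (¬(m = 0)) ∧ (m ≥ -6 → (∀m_1. ((u = -15 ∧ m_1 ≠ -8) ∨ 3*m_1 ≤ -10))) ∧ ((¬(m ≥ -6)) → (∀m_1. ((u = -15 ∧ m_1 ≠ -8) ∨ 3*m_1 ≤ -10)))
  WP_1: (m = 0 → (∀m_2. ((¬(m_2 = 0)) ∧ (m_2 ≥ -6 → (∀m_1. ((u = -15 ∧ m_1 ≠ -8) ∨ 3*m_1 ≤ -10))) ∧ ((¬(m_2 ≥ -6)) → (∀m_1. ((u = -15 ∧ m_1 ≠ -8) ∨ 3*m_1 ≤ -10)))))) ∧ ((¬(m = 0)) → ((m ≥ -6 → (∀m_1. ((u = -15 ∧ m_1 ≠ -8) ∨ 3*m_1 ≤ -10))) ∧ ((¬(m ≥ -6)) → (∀m_1. ((u = -15 ∧ m_1 ≠ -8) ∨ 3*m_1 ≤ -10)))))
So before the loop: (m = 0 → (∀m_2. ((¬(m_2 = 0)) ∧ (m_2 ≥ -6 → (∀m_1. ((u = -15 ∧ m_1 ≠ -8) ∨ 3*m_1 ≤ -10))) ∧ ((¬(m_2 ≥ -6)) → (∀m_1. ((u = -15 ∧ m_1 ≠ -8) ∨ 3*m_1 ≤ -10)))))) ∧ ((¬(m = 0)) → ((m ≥ -6 → (∀m_1. ((u = -15 ∧ m_1 ≠ -8) ∨ 3*m_1 ≤ -10))) ∧ ((¬(m ≥ -6)) → (∀m_1. ((u = -15 ∧ m_1 ≠ -8) ∨ 3*m_1 ≤ -10)))))
Before u := 3*m: (m = 0 → (∀m_2. ((¬(m_2 = 0)) ∧ (m_2 ≥ -6 → (∀m_1. ((3*m = -15 ∧ m_1 ≠ -8) ∨ 3*m_1 ≤ -10))) ∧ ((¬(m_2 ≥ -6)) → (∀m_1. ((3*m = -15 ∧ m_1 ≠ -8) ∨ 3*m_1 ≤ -10)))))) ∧ ((¬(m = 0)) → ((m ≥ -6 → (∀m_1. ((3*m = -15 ∧ m_1 ≠ -8) ∨ 3*m_1 ≤ -10))) ∧ ((¬(m ≥ -6)) → (∀m_1. ((3*m = -15 ∧ m_1 ≠ -8) ∨ 3*m_1 ≤ -10)))))
Answer: WP = (m = 0 → (∀m_2. ((¬(m_2 = 0)) ∧ (m_2 ≥ -6 → (∀m_1. ((3*m = -15 ∧ m_1 ≠ -8) ∨ 3*m_1 ≤ -10))) ∧ ((¬(m_2 ≥ -6)) → (∀m_1. ((3*m = -15 ∧ m_1 ≠ -8) ∨ 3*m_1 ≤ -10)))))) ∧ ((¬(m = 0)) → ((m ≥ -6 → (∀m_1. ((3*m = -15 ∧ m_1 ≠ -8) ∨ 3*m_1 ≤ -10))) ∧ ((¬(m ≥ -6)) → (∀m_1. ((3*m = -15 ∧ m_1 ≠ -8) ∨ 3*m_1 ≤ -10)))))


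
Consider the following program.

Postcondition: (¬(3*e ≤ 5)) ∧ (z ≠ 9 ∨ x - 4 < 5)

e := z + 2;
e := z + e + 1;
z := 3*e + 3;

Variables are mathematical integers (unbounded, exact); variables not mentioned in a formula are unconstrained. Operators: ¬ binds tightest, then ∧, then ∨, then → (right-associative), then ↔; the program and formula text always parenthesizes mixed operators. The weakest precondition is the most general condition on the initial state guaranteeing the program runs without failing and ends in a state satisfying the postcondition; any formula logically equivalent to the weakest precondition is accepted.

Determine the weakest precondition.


Working backward. After the program, the postcondition (¬(3*e ≤ 5)) ∧ (z ≠ 9 ∨ x - 4 < 5) must hold; in canonical form it is (¬(3*e ≤ 5)) ∧ (z ≠ 9 ∨ x < 9).
Before z := 3*e + 3: (¬(3*e ≤ 5)) ∧ (3*e ≠ 6 ∨ x < 9)
Before e := z + e + 1: (¬(3*e + 3*z ≤ 2)) ∧ (3*e + 3*z ≠ 3 ∨ x < 9)
Before e := z + 2: (¬(6*z ≤ -4)) ∧ (6*z ≠ -3 ∨ x < 9)
Answer: WP = (¬(6*z ≤ -4)) ∧ (6*z ≠ -3 ∨ x < 9)


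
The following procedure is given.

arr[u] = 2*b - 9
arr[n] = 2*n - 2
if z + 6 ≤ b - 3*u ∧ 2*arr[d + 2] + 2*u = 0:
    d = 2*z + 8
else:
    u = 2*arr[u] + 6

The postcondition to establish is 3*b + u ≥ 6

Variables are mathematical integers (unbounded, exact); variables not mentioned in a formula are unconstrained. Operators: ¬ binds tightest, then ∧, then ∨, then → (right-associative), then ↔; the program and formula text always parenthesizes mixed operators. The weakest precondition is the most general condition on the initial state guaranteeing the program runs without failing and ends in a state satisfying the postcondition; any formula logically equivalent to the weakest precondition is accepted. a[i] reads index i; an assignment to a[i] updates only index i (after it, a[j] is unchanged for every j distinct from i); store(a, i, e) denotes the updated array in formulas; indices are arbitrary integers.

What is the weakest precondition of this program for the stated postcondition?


Working backward. After the program, 3*b + u ≥ 6 must hold.
Then branch requires 3*b + u ≥ 6; else branch requires 2*arr[u] + 3*b ≥ 0.
Before the if: ((3*u + z ≤ b - 6 ∧ 2*arr[d + 2] + 2*u = 0) → 3*b + u ≥ 6) ∧ ((¬(3*u + z ≤ b - 6 ∧ 2*arr[d + 2] + 2*u = 0)) → 2*arr[u] + 3*b ≥ 0)
Before arr[n] := 2*n - 2: ((3*u + z ≤ b - 6 ∧ 2*store(arr, n, 2*n - 2)[d + 2] + 2*u = 0) → 3*b + u ≥ 6) ∧ ((¬(3*u + z ≤ b - 6 ∧ 2*store(arr, n, 2*n - 2)[d + 2] + 2*u = 0)) → 2*store(arr, n, 2*n - 2)[u] + 3*b ≥ 0)
Before arr[u] := 2*b - 9: ((3*u + z ≤ b - 6 ∧ 2*store(store(arr, u, 2*b - 9), n, 2*n - 2)[d + 2] + 2*u = 0) → 3*b + u ≥ 6) ∧ ((¬(3*u + z ≤ b - 6 ∧ 2*store(store(arr, u, 2*b - 9), n, 2*n - 2)[d + 2] + 2*u = 0)) → 2*store(store(arr, u, 2*b - 9), n, 2*n - 2)[u] + 3*b ≥ 0)
Answer: WP = ((3*u + z ≤ b - 6 ∧ 2*store(store(arr, u, 2*b - 9), n, 2*n - 2)[d + 2] + 2*u = 0) → 3*b + u ≥ 6) ∧ ((¬(3*u + z ≤ b - 6 ∧ 2*store(store(arr, u, 2*b - 9), n, 2*n - 2)[d + 2] + 2*u = 0)) → 2*store(store(arr, u, 2*b - 9), n, 2*n - 2)[u] + 3*b ≥ 0)


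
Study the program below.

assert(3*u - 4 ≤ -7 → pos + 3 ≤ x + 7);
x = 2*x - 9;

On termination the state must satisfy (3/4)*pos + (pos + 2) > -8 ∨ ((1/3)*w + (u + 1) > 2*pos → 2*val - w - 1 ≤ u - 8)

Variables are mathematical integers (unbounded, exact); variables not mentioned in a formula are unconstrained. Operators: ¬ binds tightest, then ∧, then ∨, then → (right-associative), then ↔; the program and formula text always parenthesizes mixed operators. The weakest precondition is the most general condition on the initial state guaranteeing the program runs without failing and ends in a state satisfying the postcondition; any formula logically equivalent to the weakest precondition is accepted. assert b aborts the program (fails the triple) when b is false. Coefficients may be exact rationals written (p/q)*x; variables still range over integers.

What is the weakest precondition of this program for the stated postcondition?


Working backward. After the program, the postcondition (3/4)*pos + (pos + 2) > -8 ∨ ((1/3)*w + (u + 1) > 2*pos → 2*val - w - 1 ≤ u - 8) must hold; in canonical form it is (7/4)*pos > -10 ∨ (u + (1/3)*w > 2*pos - 1 → 2*val ≤ u + w - 7).
Before x := 2*x - 9: (7/4)*pos > -10 ∨ (u + (1/3)*w > 2*pos - 1 → 2*val ≤ u + w - 7)
Before assert 3*u - 4 ≤ -7 → pos + 3 ≤ x + 7: (3*u ≤ -3 → pos ≤ x + 4) ∧ ((7/4)*pos > -10 ∨ (u + (1/3)*w > 2*pos - 1 → 2*val ≤ u + w - 7))
Answer: WP = (3*u ≤ -3 → pos ≤ x + 4) ∧ ((7/4)*pos > -10 ∨ (u + (1/3)*w > 2*pos - 1 → 2*val ≤ u + w - 7))


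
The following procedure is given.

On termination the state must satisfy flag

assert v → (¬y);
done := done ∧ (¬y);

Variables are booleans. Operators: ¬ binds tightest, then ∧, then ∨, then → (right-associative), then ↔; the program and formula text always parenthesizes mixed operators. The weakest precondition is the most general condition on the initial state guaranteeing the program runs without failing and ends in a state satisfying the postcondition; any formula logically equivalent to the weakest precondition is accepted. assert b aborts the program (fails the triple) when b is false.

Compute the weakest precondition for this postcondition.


Working backward. After the program, flag must hold.
Before done := done ∧ (¬y): flag
Before assert v → (¬y): (v → (¬y)) ∧ flag
Answer: WP = (v → (¬y)) ∧ flag


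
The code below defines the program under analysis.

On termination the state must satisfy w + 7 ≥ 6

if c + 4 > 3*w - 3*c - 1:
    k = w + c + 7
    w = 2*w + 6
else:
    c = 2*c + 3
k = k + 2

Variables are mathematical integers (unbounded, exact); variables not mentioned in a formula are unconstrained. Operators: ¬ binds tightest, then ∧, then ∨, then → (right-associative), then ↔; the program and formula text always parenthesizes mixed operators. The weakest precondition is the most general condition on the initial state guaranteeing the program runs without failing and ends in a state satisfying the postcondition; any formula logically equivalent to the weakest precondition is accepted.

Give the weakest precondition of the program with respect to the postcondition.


Working backward. After the program, the postcondition w + 7 ≥ 6 must hold; in canonical form it is w ≥ -1.
Before k := k + 2: w ≥ -1
Then branch requires 2*w ≥ -7; else branch requires w ≥ -1.
Before the if: (4*c > 3*w - 5 → 2*w ≥ -7) ∧ ((¬(4*c > 3*w - 5)) → w ≥ -1)
Answer: WP = (4*c > 3*w - 5 → 2*w ≥ -7) ∧ ((¬(4*c > 3*w - 5)) → w ≥ -1)


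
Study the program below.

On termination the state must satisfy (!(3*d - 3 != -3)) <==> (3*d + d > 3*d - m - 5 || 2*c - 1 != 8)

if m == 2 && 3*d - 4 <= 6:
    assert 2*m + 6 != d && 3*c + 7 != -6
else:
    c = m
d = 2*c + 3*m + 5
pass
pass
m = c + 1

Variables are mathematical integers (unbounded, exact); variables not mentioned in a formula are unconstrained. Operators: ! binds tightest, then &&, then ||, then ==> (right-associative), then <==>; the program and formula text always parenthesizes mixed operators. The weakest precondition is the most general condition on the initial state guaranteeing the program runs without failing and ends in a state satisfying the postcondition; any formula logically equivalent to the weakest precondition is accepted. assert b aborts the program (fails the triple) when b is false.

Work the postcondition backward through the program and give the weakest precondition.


Working backward. After the program, the postcondition (!(3*d - 3 != -3)) <==> (3*d + d > 3*d - m - 5 || 2*c - 1 != 8) must hold; in canonical form it is (!(3*d != 0)) <==> (d + m > -5 || 2*c != 9).
Before m := c + 1: (!(3*d != 0)) <==> (c + d > -6 || 2*c != 9)
Before skip: (!(3*d != 0)) <==> (c + d > -6 || 2*c != 9)
Before skip: (!(3*d != 0)) <==> (c + d > -6 || 2*c != 9)
Before d := 2*c + 3*m + 5: (!(6*c + 9*m != -15)) <==> (3*c + 3*m > -11 || 2*c != 9)
Then branch requires 2*m != d - 6 && 3*c != -13 && ((!(6*c + 9*m != -15)) <==> (3*c + 3*m > -11 || 2*c != 9)); else branch requires (!(15*m != -15)) <==> (6*m > -11 || 2*m != 9).
Before the if: ((m == 2 && 3*d <= 10) ==> (2*m != d - 6 && 3*c != -13 && ((!(6*c + 9*m != -15)) <==> (3*c + 3*m > -11 || 2*c != 9)))) && ((!(m == 2 && 3*d <= 10)) ==> ((!(15*m != -15)) <==> (6*m > -11 || 2*m != 9)))
Answer: WP = ((m == 2 && 3*d <= 10) ==> (2*m != d - 6 && 3*c != -13 && ((!(6*c + 9*m != -15)) <==> (3*c + 3*m > -11 || 2*c != 9)))) && ((!(m == 2 && 3*d <= 10)) ==> ((!(15*m != -15)) <==> (6*m > -11 || 2*m != 9)))


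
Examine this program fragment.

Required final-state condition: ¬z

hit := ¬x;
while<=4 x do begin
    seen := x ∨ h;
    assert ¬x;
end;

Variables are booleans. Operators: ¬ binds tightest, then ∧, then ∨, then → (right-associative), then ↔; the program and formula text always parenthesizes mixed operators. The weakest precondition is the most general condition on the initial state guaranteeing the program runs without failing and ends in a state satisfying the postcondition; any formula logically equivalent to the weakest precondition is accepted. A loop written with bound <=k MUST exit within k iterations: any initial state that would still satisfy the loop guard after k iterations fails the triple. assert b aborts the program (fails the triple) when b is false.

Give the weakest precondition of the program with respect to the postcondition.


Working backward. After the program, ¬z must hold.
Before the loop (bound <=4), unroll the exhaustion recursion (WP_0 = exit-now case; WP_j = one more guarded iteration, up to j = 4):
  WP_0: (¬x) ∧ (¬z)
  WP_1: (x → ((¬x) ∧ (¬z))) ∧ ((¬x) → (¬z))
  WP_2: (x → ((¬x) ∧ (x → ((¬x) ∧ (¬z))) ∧ ((¬x) → (¬z)))) ∧ ((¬x) → (¬z))
  WP_3: (x → ((¬x) ∧ (x → ((¬x) ∧ (x → ((¬x) ∧ (¬z))) ∧ ((¬x) → (¬z)))) ∧ ((¬x) → (¬z)))) ∧ ((¬x) → (¬z))
  WP_4: (x → ((¬x) ∧ (x → ((¬x) ∧ (x → ((¬x) ∧ (x → ((¬x) ∧ (¬z))) ∧ ((¬x) → (¬z)))) ∧ ((¬x) → (¬z)))) ∧ ((¬x) → (¬z)))) ∧ ((¬x) → (¬z))
So before the loop: (x → ((¬x) ∧ (x → ((¬x) ∧ (x → ((¬x) ∧ (x → ((¬x) ∧ (¬z))) ∧ ((¬x) → (¬z)))) ∧ ((¬x) → (¬z)))) ∧ ((¬x) → (¬z)))) ∧ ((¬x) → (¬z))
Before hit := ¬x: (x → ((¬x) ∧ (x → ((¬x) ∧ (x → ((¬x) ∧ (x → ((¬x) ∧ (¬z))) ∧ ((¬x) → (¬z)))) ∧ ((¬x) → (¬z)))) ∧ ((¬x) → (¬z)))) ∧ ((¬x) → (¬z))
Answer: WP = (x → ((¬x) ∧ (x → ((¬x) ∧ (x → ((¬x) ∧ (x → ((¬x) ∧ (¬z))) ∧ ((¬x) → (¬z)))) ∧ ((¬x) → (¬z)))) ∧ ((¬x) → (¬z)))) ∧ ((¬x) → (¬z))


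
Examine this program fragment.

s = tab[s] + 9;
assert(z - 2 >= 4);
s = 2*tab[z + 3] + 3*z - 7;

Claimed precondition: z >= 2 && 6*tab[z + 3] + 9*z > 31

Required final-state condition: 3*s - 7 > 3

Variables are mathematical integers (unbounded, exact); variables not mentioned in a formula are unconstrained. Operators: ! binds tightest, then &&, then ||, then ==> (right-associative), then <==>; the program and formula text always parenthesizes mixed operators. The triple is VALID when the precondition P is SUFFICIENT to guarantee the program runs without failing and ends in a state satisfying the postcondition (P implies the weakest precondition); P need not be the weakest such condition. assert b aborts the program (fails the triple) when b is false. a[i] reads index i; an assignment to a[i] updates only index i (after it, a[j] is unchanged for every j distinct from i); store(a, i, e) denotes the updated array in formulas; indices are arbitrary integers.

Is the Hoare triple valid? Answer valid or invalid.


Working backward. After the program, the postcondition 3*s - 7 > 3 must hold; in canonical form it is 3*s > 10.
Before s := 2*tab[z + 3] + 3*z - 7: 6*tab[z + 3] + 9*z > 31
Before assert z - 2 >= 4: z >= 6 && 6*tab[z + 3] + 9*z > 31
Before s := tab[s] + 9: z >= 6 && 6*tab[z + 3] + 9*z > 31
The weakest precondition is z >= 6 && 6*tab[z + 3] + 9*z > 31.
Check whether z >= 2 && 6*tab[z + 3] + 9*z > 31 implies it.
Countermodel: at the initial state tab = {[5] = 3, elsewhere 3}, z = 2, the precondition holds but the weakest precondition fails.
Answer: invalid


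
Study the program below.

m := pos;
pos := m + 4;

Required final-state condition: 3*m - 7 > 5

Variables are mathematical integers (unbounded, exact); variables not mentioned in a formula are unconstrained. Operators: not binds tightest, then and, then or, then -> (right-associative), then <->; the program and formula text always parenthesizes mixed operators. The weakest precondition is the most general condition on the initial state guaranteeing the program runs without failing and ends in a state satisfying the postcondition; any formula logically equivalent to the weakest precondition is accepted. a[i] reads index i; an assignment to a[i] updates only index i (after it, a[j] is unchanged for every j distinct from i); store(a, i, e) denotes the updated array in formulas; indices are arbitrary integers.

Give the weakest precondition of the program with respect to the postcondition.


Working backward. After the program, the postcondition 3*m - 7 > 5 must hold; in canonical form it is 3*m > 12.
Before pos := m + 4: 3*m > 12
Before m := pos: 3*pos > 12
Answer: WP = 3*pos > 12


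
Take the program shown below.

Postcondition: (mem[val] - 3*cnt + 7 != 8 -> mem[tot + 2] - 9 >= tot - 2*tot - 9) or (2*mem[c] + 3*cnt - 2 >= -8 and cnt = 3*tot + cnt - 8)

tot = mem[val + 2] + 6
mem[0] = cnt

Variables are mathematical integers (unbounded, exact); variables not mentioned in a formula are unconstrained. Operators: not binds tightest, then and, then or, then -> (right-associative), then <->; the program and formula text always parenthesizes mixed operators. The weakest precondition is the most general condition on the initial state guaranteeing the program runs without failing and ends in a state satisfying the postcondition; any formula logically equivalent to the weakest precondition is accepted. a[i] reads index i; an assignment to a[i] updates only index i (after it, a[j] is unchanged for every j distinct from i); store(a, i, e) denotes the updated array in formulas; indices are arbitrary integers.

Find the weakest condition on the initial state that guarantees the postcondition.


Working backward. After the program, the postcondition (mem[val] - 3*cnt + 7 != 8 -> mem[tot + 2] - 9 >= tot - 2*tot - 9) or (2*mem[c] + 3*cnt - 2 >= -8 and cnt = 3*tot + cnt - 8) must hold; in canonical form it is (mem[val] != 3*cnt + 1 -> mem[tot + 2] + tot >= 0) or (2*mem[c] + 3*cnt >= -6 and 3*tot = 8).
Before mem[0] := cnt: (store(mem, 0, cnt)[val] != 3*cnt + 1 -> store(mem, 0, cnt)[tot + 2] + tot >= 0) or (2*store(mem, 0, cnt)[c] + 3*cnt >= -6 and 3*tot = 8)
Before tot := mem[val + 2] + 6: (store(mem, 0, cnt)[val] != 3*cnt + 1 -> mem[val + 2] + store(mem, 0, cnt)[mem[val + 2] + 8] >= -6) or (2*store(mem, 0, cnt)[c] + 3*cnt >= -6 and 3*mem[val + 2] = -10)
Answer: WP = (store(mem, 0, cnt)[val] != 3*cnt + 1 -> mem[val + 2] + store(mem, 0, cnt)[mem[val + 2] + 8] >= -6) or (2*store(mem, 0, cnt)[c] + 3*cnt >= -6 and 3*mem[val + 2] = -10)


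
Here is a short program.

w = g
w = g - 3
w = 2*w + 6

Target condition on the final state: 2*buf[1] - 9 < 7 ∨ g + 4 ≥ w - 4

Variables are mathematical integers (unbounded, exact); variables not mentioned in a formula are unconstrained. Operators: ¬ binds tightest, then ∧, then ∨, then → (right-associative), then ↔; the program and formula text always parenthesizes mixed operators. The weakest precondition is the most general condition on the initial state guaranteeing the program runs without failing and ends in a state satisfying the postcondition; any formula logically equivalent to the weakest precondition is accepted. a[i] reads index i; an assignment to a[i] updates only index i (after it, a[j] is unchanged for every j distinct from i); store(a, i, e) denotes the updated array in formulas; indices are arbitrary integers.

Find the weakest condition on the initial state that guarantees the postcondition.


Working backward. After the program, the postcondition 2*buf[1] - 9 < 7 ∨ g + 4 ≥ w - 4 must hold; in canonical form it is 2*buf[1] < 16 ∨ g ≥ w - 8.
Before w := 2*w + 6: 2*buf[1] < 16 ∨ g ≥ 2*w - 2
Before w := g - 3: 2*buf[1] < 16 ∨ g ≤ 8
Before w := g: 2*buf[1] < 16 ∨ g ≤ 8
Answer: WP = 2*buf[1] < 16 ∨ g ≤ 8


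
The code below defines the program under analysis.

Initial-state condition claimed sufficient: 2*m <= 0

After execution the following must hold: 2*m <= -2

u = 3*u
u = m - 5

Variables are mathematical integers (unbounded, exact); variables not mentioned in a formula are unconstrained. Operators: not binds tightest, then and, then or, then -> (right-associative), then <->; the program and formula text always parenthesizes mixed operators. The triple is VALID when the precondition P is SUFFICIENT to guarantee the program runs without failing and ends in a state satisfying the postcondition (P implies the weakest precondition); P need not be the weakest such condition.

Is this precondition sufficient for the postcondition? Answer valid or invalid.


Working backward. After the program, 2*m <= -2 must hold.
Before u := m - 5: 2*m <= -2
Before u := 3*u: 2*m <= -2
The weakest precondition is 2*m <= -2.
Check whether 2*m <= 0 implies it.
Countermodel: at the initial state m = 0, the precondition holds but the weakest precondition fails.
Answer: invalid


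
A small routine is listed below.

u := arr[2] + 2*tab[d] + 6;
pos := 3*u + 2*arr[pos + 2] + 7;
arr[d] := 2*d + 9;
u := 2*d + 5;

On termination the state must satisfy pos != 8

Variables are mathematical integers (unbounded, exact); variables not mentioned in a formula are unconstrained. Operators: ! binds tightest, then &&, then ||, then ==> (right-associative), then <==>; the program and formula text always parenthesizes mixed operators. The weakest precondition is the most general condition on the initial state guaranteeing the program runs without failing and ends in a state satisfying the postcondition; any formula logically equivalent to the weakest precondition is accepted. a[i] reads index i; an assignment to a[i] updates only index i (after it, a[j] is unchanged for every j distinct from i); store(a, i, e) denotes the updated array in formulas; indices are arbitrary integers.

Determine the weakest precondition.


Working backward. After the program, pos != 8 must hold.
Before u := 2*d + 5: pos != 8
Before arr[d] := 2*d + 9: pos != 8
Before pos := 3*u + 2*arr[pos + 2] + 7: 2*arr[pos + 2] + 3*u != 1
Before u := arr[2] + 2*tab[d] + 6: 2*arr[pos + 2] + 3*arr[2] + 6*tab[d] != -17
Answer: WP = 2*arr[pos + 2] + 3*arr[2] + 6*tab[d] != -17


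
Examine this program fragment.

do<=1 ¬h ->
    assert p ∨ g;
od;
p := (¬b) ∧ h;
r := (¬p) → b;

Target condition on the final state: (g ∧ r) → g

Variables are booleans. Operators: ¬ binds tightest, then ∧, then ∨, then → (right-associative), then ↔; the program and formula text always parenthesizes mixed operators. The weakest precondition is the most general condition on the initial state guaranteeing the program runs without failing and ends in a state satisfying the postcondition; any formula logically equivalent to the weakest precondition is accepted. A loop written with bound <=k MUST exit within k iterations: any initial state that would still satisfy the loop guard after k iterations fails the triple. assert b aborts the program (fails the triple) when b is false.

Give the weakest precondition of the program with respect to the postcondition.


Working backward. After the program, (g ∧ r) → g must hold.
Before r := (¬p) → b: (g ∧ ((¬p) → b)) → g
Before p := (¬b) ∧ h: (g ∧ ((¬((¬b) ∧ h)) → b)) → g
Before the loop (bound <=1), unroll the exhaustion recursion (WP_0 = exit-now case; WP_j = one more guarded iteration, up to j = 1):
  WP_0: h ∧ ((g ∧ ((¬((¬b) ∧ h)) → b)) → g)
  WP_1: ((¬h) → ((p ∨ g) ∧ h ∧ ((g ∧ ((¬((¬b) ∧ h)) → b)) → g))) ∧ (h → ((g ∧ ((¬((¬b) ∧ h)) → b)) → g))
So before the loop: ((¬h) → ((p ∨ g) ∧ h ∧ ((g ∧ ((¬((¬b) ∧ h)) → b)) → g))) ∧ (h → ((g ∧ ((¬((¬b) ∧ h)) → b)) → g))
Answer: WP = ((¬h) → ((p ∨ g) ∧ h ∧ ((g ∧ ((¬((¬b) ∧ h)) → b)) → g))) ∧ (h → ((g ∧ ((¬((¬b) ∧ h)) → b)) → g))


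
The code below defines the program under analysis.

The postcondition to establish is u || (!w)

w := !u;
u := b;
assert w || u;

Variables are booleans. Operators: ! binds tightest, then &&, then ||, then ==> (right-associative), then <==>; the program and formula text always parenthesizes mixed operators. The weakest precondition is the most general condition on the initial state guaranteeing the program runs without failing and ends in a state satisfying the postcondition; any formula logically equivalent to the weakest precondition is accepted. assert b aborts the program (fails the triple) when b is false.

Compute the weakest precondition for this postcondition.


Working backward. After the program, u || (!w) must hold.
Before assert w || u: (w || u) && (u || (!w))
Before u := b: (w || b) && (b || (!w))
Before w := !u: ((!u) || b) && (b || u)
Answer: WP = ((!u) || b) && (b || u)


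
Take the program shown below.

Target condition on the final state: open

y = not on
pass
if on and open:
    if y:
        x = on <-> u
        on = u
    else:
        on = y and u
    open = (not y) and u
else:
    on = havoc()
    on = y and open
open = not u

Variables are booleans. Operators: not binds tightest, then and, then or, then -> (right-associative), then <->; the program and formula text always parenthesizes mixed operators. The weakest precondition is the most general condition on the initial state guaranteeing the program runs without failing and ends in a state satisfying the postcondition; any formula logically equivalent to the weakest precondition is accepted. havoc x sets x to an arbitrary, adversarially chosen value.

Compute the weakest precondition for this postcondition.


Working backward. After the program, open must hold.
Before open := not u: not u
Then branch requires (y -> (not u)) and ((not y) -> (not u)); else branch requires not u.
Before the if: ((on and open) -> ((y -> (not u)) and ((not y) -> (not u)))) and ((not (on and open)) -> (not u))
Before skip: ((on and open) -> ((y -> (not u)) and ((not y) -> (not u)))) and ((not (on and open)) -> (not u))
Before y := not on: ((on and open) -> (((not on) -> (not u)) and (on -> (not u)))) and ((not (on and open)) -> (not u))
Answer: WP = ((on and open) -> (((not on) -> (not u)) and (on -> (not u)))) and ((not (on and open)) -> (not u))


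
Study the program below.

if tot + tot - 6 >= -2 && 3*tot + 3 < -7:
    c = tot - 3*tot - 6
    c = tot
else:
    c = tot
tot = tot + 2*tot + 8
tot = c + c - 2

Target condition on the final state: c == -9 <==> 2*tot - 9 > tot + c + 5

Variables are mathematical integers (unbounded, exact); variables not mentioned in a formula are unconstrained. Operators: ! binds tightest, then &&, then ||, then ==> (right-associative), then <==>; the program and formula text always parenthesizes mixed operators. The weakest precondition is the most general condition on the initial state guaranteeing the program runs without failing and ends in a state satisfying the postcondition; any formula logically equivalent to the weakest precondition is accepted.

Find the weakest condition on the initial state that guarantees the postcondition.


Working backward. After the program, the postcondition c == -9 <==> 2*tot - 9 > tot + c + 5 must hold; in canonical form it is c == -9 <==> tot > c + 14.
Before tot := c + c - 2: c == -9 <==> c > 16
Before tot := tot + 2*tot + 8: c == -9 <==> c > 16
Then branch requires tot == -9 <==> tot > 16; else branch requires tot == -9 <==> tot > 16.
Before the if: ((2*tot >= 4 && 3*tot < -10) ==> (tot == -9 <==> tot > 16)) && ((!(2*tot >= 4 && 3*tot < -10)) ==> (tot == -9 <==> tot > 16))
Answer: WP = ((2*tot >= 4 && 3*tot < -10) ==> (tot == -9 <==> tot > 16)) && ((!(2*tot >= 4 && 3*tot < -10)) ==> (tot == -9 <==> tot > 16))


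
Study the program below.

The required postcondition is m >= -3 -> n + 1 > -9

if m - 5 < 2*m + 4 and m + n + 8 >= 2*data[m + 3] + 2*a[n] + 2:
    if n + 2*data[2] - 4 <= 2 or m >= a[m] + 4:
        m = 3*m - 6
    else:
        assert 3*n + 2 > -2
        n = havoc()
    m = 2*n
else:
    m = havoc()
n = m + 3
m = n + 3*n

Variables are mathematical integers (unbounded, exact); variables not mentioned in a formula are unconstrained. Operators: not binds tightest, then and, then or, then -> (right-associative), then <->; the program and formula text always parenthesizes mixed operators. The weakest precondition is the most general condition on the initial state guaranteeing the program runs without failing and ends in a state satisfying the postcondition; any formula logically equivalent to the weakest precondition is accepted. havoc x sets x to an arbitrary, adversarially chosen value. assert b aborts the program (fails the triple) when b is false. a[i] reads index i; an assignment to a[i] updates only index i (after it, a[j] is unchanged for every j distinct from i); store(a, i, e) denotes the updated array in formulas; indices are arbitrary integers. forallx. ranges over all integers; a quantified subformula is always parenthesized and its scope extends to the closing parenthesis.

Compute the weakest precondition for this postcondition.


Working backward. After the program, the postcondition m >= -3 -> n + 1 > -9 must hold; in canonical form it is m >= -3 -> n > -10.
Before m := n + 3*n: 4*n >= -3 -> n > -10
Before n := m + 3: 4*m >= -15 -> m > -13
Then branch requires ((2*data[2] + n <= 6 or m >= a[m] + 4) -> (8*n >= -15 -> 2*n > -13)) and ((not (2*data[2] + n <= 6 or m >= a[m] + 4)) -> (3*n > -4 and (forall n_1. (8*n_1 >= -15 -> 2*n_1 > -13)))); else branch requires forall m_1. (4*m_1 >= -15 -> m_1 > -13).
Before the if: ((m > -9 and m + n >= 2*a[n] + 2*data[m + 3] - 6) -> (((2*data[2] + n <= 6 or m >= a[m] + 4) -> (8*n >= -15 -> 2*n > -13)) and ((not (2*data[2] + n <= 6 or m >= a[m] + 4)) -> (3*n > -4 and (forall n_1. (8*n_1 >= -15 -> 2*n_1 > -13)))))) and ((not (m > -9 and m + n >= 2*a[n] + 2*data[m + 3] - 6)) -> (forall m_1. (4*m_1 >= -15 -> m_1 > -13)))
Answer: WP = ((m > -9 and m + n >= 2*a[n] + 2*data[m + 3] - 6) -> (((2*data[2] + n <= 6 or m >= a[m] + 4) -> (8*n >= -15 -> 2*n > -13)) and ((not (2*data[2] + n <= 6 or m >= a[m] + 4)) -> (3*n > -4 and (forall n_1. (8*n_1 >= -15 -> 2*n_1 > -13)))))) and ((not (m > -9 and m + n >= 2*a[n] + 2*data[m + 3] - 6)) -> (forall m_1. (4*m_1 >= -15 -> m_1 > -13)))


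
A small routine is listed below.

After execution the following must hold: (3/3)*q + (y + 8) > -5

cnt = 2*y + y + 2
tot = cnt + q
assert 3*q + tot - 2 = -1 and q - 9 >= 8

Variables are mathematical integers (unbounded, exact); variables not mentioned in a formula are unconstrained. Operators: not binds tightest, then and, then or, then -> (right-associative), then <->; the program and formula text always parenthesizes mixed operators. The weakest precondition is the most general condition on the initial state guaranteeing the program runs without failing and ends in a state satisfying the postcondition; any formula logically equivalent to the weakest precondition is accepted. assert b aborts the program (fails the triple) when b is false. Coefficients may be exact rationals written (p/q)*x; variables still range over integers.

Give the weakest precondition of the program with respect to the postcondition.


Working backward. After the program, the postcondition (3/3)*q + (y + 8) > -5 must hold; in canonical form it is q + y > -13.
Before assert 3*q + tot - 2 = -1 and q - 9 >= 8: 3*q + tot = 1 and q >= 17 and q + y > -13
Before tot := cnt + q: cnt + 4*q = 1 and q >= 17 and q + y > -13
Before cnt := 2*y + y + 2: 4*q + 3*y = -1 and q >= 17 and q + y > -13
Answer: WP = 4*q + 3*y = -1 and q >= 17 and q + y > -13


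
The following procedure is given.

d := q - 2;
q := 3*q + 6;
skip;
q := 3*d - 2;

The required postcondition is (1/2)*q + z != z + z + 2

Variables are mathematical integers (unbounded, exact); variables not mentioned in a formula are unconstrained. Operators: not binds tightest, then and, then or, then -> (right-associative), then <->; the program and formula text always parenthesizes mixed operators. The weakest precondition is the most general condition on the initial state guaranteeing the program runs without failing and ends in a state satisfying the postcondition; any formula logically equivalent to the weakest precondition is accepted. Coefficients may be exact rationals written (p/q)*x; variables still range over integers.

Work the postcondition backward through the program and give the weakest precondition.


Working backward. After the program, the postcondition (1/2)*q + z != z + z + 2 must hold; in canonical form it is (1/2)*q != z + 2.
Before q := 3*d - 2: (3/2)*d != z + 3
Before skip: (3/2)*d != z + 3
Before q := 3*q + 6: (3/2)*d != z + 3
Before d := q - 2: (3/2)*q != z + 6
Answer: WP = (3/2)*q != z + 6
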